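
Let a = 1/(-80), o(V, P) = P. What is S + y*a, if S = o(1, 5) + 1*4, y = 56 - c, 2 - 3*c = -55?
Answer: 683/80 ≈ 8.5375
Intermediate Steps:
c = 19 (c = ⅔ - ⅓*(-55) = ⅔ + 55/3 = 19)
y = 37 (y = 56 - 1*19 = 56 - 19 = 37)
a = -1/80 ≈ -0.012500
S = 9 (S = 5 + 1*4 = 5 + 4 = 9)
S + y*a = 9 + 37*(-1/80) = 9 - 37/80 = 683/80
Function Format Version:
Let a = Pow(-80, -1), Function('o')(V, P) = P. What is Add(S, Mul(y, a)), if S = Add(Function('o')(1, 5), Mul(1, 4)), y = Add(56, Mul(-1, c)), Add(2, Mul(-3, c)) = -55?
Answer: Rational(683, 80) ≈ 8.5375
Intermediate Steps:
c = 19 (c = Add(Rational(2, 3), Mul(Rational(-1, 3), -55)) = Add(Rational(2, 3), Rational(55, 3)) = 19)
y = 37 (y = Add(56, Mul(-1, 19)) = Add(56, -19) = 37)
a = Rational(-1, 80) ≈ -0.012500
S = 9 (S = Add(5, Mul(1, 4)) = Add(5, 4) = 9)
Add(S, Mul(y, a)) = Add(9, Mul(37, Rational(-1, 80))) = Add(9, Rational(-37, 80)) = Rational(683, 80)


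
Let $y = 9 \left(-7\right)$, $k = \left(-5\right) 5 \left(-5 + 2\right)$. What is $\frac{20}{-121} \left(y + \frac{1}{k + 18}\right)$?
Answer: $\frac{117160}{11253} \approx 10.411$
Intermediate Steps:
$k = 75$ ($k = \left(-25\right) \left(-3\right) = 75$)
$y = -63$
$\frac{20}{-121} \left(y + \frac{1}{k + 18}\right) = \frac{20}{-121} \left(-63 + \frac{1}{75 + 18}\right) = 20 \left(- \frac{1}{121}\right) \left(-63 + \frac{1}{93}\right) = - \frac{20 \left(-63 + \frac{1}{93}\right)}{121} = \left(- \frac{20}{121}\right) \left(- \frac{5858}{93}\right) = \frac{117160}{11253}$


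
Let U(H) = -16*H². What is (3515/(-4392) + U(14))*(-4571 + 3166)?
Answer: 19356441935/4392 ≈ 4.4072e+6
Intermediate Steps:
(3515/(-4392) + U(14))*(-4571 + 3166) = (3515/(-4392) - 16*14²)*(-4571 + 3166) = (3515*(-1/4392) - 16*196)*(-1405) = (-3515/4392 - 3136)*(-1405) = -13776827/4392*(-1405) = 19356441935/4392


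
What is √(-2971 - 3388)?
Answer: I*√6359 ≈ 79.743*I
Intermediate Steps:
√(-2971 - 3388) = √(-6359) = I*√6359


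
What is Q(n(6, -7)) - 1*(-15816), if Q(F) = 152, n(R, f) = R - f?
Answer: 15968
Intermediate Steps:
Q(n(6, -7)) - 1*(-15816) = 152 - 1*(-15816) = 152 + 15816 = 15968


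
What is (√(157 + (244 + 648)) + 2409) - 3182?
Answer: -773 + √1049 ≈ -740.61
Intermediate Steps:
(√(157 + (244 + 648)) + 2409) - 3182 = (√(157 + 892) + 2409) - 3182 = (√1049 + 2409) - 3182 = (2409 + √1049) - 3182 = -773 + √1049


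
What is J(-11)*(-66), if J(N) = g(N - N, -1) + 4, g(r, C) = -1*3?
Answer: -66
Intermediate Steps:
g(r, C) = -3
J(N) = 1 (J(N) = -3 + 4 = 1)
J(-11)*(-66) = 1*(-66) = -66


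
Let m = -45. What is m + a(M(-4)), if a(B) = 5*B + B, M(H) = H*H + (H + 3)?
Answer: 45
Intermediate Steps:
M(H) = 3 + H + H² (M(H) = H² + (3 + H) = 3 + H + H²)
a(B) = 6*B
m + a(M(-4)) = -45 + 6*(3 - 4 + (-4)²) = -45 + 6*(3 - 4 + 16) = -45 + 6*15 = -45 + 90 = 45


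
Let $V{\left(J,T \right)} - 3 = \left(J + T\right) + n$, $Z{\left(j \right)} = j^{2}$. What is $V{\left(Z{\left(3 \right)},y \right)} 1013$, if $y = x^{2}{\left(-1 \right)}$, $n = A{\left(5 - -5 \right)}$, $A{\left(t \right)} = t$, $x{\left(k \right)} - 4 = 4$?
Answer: $87118$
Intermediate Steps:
$x{\left(k \right)} = 8$ ($x{\left(k \right)} = 4 + 4 = 8$)
$n = 10$ ($n = 5 - -5 = 5 + 5 = 10$)
$y = 64$ ($y = 8^{2} = 64$)
$V{\left(J,T \right)} = 13 + J + T$ ($V{\left(J,T \right)} = 3 + \left(\left(J + T\right) + 10\right) = 3 + \left(10 + J + T\right) = 13 + J + T$)
$V{\left(Z{\left(3 \right)},y \right)} 1013 = \left(13 + 3^{2} + 64\right) 1013 = \left(13 + 9 + 64\right) 1013 = 86 \cdot 1013 = 87118$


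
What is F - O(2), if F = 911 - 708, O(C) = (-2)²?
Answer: 199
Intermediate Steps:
O(C) = 4
F = 203
F - O(2) = 203 - 1*4 = 203 - 4 = 199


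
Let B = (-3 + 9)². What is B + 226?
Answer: 262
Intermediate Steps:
B = 36 (B = 6² = 36)
B + 226 = 36 + 226 = 262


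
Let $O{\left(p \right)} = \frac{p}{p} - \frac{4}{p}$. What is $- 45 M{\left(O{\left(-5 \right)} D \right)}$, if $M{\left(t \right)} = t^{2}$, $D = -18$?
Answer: $- \frac{236196}{5} \approx -47239.0$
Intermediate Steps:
$O{\left(p \right)} = 1 - \frac{4}{p}$
$- 45 M{\left(O{\left(-5 \right)} D \right)} = - 45 \left(\frac{-4 - 5}{-5} \left(-18\right)\right)^{2} = - 45 \left(\left(- \frac{1}{5}\right) \left(-9\right) \left(-18\right)\right)^{2} = - 45 \left(\frac{9}{5} \left(-18\right)\right)^{2} = - 45 \left(- \frac{162}{5}\right)^{2} = \left(-45\right) \frac{26244}{25} = - \frac{236196}{5}$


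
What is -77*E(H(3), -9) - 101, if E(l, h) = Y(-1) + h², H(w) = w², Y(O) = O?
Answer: -6261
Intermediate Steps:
E(l, h) = -1 + h²
-77*E(H(3), -9) - 101 = -77*(-1 + (-9)²) - 101 = -77*(-1 + 81) - 101 = -77*80 - 101 = -6160 - 101 = -6261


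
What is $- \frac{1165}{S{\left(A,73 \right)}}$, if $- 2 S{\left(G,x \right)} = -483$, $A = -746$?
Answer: $- \frac{2330}{483} \approx -4.824$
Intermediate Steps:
$S{\left(G,x \right)} = \frac{483}{2}$ ($S{\left(G,x \right)} = \left(- \frac{1}{2}\right) \left(-483\right) = \frac{483}{2}$)
$- \frac{1165}{S{\left(A,73 \right)}} = - \frac{1165}{\frac{483}{2}} = \left(-1165\right) \frac{2}{483} = - \frac{2330}{483}$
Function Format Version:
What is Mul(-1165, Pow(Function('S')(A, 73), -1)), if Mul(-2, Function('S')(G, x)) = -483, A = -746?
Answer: Rational(-2330, 483) ≈ -4.8240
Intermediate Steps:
Function('S')(G, x) = Rational(483, 2) (Function('S')(G, x) = Mul(Rational(-1, 2), -483) = Rational(483, 2))
Mul(-1165, Pow(Function('S')(A, 73), -1)) = Mul(-1165, Pow(Rational(483, 2), -1)) = Mul(-1165, Rational(2, 483)) = Rational(-2330, 483)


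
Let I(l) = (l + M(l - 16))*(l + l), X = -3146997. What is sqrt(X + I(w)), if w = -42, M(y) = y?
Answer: 21*I*sqrt(7117) ≈ 1771.6*I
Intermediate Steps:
I(l) = 2*l*(-16 + 2*l) (I(l) = (l + (l - 16))*(l + l) = (l + (-16 + l))*(2*l) = (-16 + 2*l)*(2*l) = 2*l*(-16 + 2*l))
sqrt(X + I(w)) = sqrt(-3146997 + 4*(-42)*(-8 - 42)) = sqrt(-3146997 + 4*(-42)*(-50)) = sqrt(-3146997 + 8400) = sqrt(-3138597) = 21*I*sqrt(7117)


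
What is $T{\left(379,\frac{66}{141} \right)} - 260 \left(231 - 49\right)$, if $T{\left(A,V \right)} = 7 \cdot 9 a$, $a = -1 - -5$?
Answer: $-47068$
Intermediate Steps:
$a = 4$ ($a = -1 + 5 = 4$)
$T{\left(A,V \right)} = 252$ ($T{\left(A,V \right)} = 7 \cdot 9 \cdot 4 = 63 \cdot 4 = 252$)
$T{\left(379,\frac{66}{141} \right)} - 260 \left(231 - 49\right) = 252 - 260 \left(231 - 49\right) = 252 - 47320 = -47068$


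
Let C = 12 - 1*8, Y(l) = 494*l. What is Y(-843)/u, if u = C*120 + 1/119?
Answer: -49556598/57121 ≈ -867.57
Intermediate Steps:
C = 4 (C = 12 - 8 = 4)
u = 57121/119 (u = 4*120 + 1/119 = 480 + 1/119 = 57121/119 ≈ 480.01)
Y(-843)/u = (494*(-843))/(57121/119) = -416442*119/57121 = -49556598/57121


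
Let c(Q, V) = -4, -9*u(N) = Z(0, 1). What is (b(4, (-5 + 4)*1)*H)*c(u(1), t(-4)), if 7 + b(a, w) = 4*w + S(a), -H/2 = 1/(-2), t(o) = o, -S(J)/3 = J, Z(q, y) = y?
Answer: 92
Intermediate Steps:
S(J) = -3*J
u(N) = -1/9 (u(N) = -1/9*1 = -1/9)
H = 1 (H = -2/(-2) = -2*(-1/2) = 1)
b(a, w) = -7 - 3*a + 4*w (b(a, w) = -7 + (4*w - 3*a) = -7 + (-3*a + 4*w) = -7 - 3*a + 4*w)
(b(4, (-5 + 4)*1)*H)*c(u(1), t(-4)) = ((-7 - 3*4 + 4*((-5 + 4)*1))*1)*(-4) = ((-7 - 12 + 4*(-1*1))*1)*(-4) = ((-7 - 12 + 4*(-1))*1)*(-4) = ((-7 - 12 - 4)*1)*(-4) = -23*1*(-4) = -23*(-4) = 92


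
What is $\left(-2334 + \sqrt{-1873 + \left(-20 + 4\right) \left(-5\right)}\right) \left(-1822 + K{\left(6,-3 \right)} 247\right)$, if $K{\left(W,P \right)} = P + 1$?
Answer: $5405544 - 2316 i \sqrt{1793} \approx 5.4055 \cdot 10^{6} - 98068.0 i$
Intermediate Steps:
$K{\left(W,P \right)} = 1 + P$
$\left(-2334 + \sqrt{-1873 + \left(-20 + 4\right) \left(-5\right)}\right) \left(-1822 + K{\left(6,-3 \right)} 247\right) = \left(-2334 + \sqrt{-1873 + \left(-20 + 4\right) \left(-5\right)}\right) \left(-1822 + \left(1 - 3\right) 247\right) = \left(-2334 + \sqrt{-1873 - -80}\right) \left(-1822 - 494\right) = \left(-2334 + \sqrt{-1873 + 80}\right) \left(-1822 - 494\right) = \left(-2334 + \sqrt{-1793}\right) \left(-2316\right) = \left(-2334 + i \sqrt{1793}\right) \left(-2316\right) = 5405544 - 2316 i \sqrt{1793}$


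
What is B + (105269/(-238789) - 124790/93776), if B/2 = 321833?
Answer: 7206682666812385/11196338632 ≈ 6.4366e+5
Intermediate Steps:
B = 643666 (B = 2*321833 = 643666)
B + (105269/(-238789) - 124790/93776) = 643666 + (105269/(-238789) - 124790/93776) = 643666 + (105269*(-1/238789) - 124790*1/93776) = 643666 + (-105269/238789 - 62395/46888) = 643666 - 19835092527/11196338632 = 7206682666812385/11196338632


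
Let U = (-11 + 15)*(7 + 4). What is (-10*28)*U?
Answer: -12320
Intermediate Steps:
U = 44 (U = 4*11 = 44)
(-10*28)*U = -10*28*44 = -280*44 = -12320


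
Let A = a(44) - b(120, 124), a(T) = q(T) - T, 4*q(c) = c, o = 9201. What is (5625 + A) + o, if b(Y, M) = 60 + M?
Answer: 14609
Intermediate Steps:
q(c) = c/4
a(T) = -3*T/4 (a(T) = T/4 - T = -3*T/4)
A = -217 (A = -¾*44 - (60 + 124) = -33 - 1*184 = -33 - 184 = -217)
(5625 + A) + o = (5625 - 217) + 9201 = 5408 + 9201 = 14609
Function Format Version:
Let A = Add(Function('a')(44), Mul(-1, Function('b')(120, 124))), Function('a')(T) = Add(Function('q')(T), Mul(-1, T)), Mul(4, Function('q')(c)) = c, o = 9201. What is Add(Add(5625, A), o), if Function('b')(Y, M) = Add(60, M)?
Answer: 14609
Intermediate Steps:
Function('q')(c) = Mul(Rational(1, 4), c)
Function('a')(T) = Mul(Rational(-3, 4), T) (Function('a')(T) = Add(Mul(Rational(1, 4), T), Mul(-1, T)) = Mul(Rational(-3, 4), T))
A = -217 (A = Add(Mul(Rational(-3, 4), 44), Mul(-1, Add(60, 124))) = Add(-33, Mul(-1, 184)) = Add(-33, -184) = -217)
Add(Add(5625, A), o) = Add(Add(5625, -217), 9201) = Add(5408, 9201) = 14609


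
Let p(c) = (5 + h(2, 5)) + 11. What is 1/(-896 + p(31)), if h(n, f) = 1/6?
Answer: -6/5279 ≈ -0.0011366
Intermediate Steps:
h(n, f) = ⅙
p(c) = 97/6 (p(c) = (5 + ⅙) + 11 = 31/6 + 11 = 97/6)
1/(-896 + p(31)) = 1/(-896 + 97/6) = 1/(-5279/6) = -6/5279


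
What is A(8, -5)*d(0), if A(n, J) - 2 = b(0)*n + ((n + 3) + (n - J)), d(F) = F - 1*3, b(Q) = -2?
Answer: -30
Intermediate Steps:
d(F) = -3 + F (d(F) = F - 3 = -3 + F)
A(n, J) = 5 - J (A(n, J) = 2 + (-2*n + ((n + 3) + (n - J))) = 2 + (-2*n + ((3 + n) + (n - J))) = 2 + (-2*n + (3 - J + 2*n)) = 2 + (3 - J) = 5 - J)
A(8, -5)*d(0) = (5 - 1*(-5))*(-3 + 0) = (5 + 5)*(-3) = 10*(-3) = -30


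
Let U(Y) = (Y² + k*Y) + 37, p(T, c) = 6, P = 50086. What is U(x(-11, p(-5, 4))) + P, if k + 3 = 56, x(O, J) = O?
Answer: 49661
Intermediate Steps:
k = 53 (k = -3 + 56 = 53)
U(Y) = 37 + Y² + 53*Y (U(Y) = (Y² + 53*Y) + 37 = 37 + Y² + 53*Y)
U(x(-11, p(-5, 4))) + P = (37 + (-11)² + 53*(-11)) + 50086 = (37 + 121 - 583) + 50086 = -425 + 50086 = 49661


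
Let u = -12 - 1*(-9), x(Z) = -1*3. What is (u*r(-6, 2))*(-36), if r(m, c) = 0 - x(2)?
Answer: 324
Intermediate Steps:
x(Z) = -3
u = -3 (u = -12 + 9 = -3)
r(m, c) = 3 (r(m, c) = 0 - 1*(-3) = 0 + 3 = 3)
(u*r(-6, 2))*(-36) = -3*3*(-36) = -9*(-36) = 324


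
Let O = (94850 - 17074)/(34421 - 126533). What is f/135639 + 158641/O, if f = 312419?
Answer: -123877069621684/659341179 ≈ -1.8788e+5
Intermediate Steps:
O = -4861/5757 (O = 77776/(-92112) = 77776*(-1/92112) = -4861/5757 ≈ -0.84436)
f/135639 + 158641/O = 312419/135639 + 158641/(-4861/5757) = 312419*(1/135639) + 158641*(-5757/4861) = 312419/135639 - 913296237/4861 = -123877069621684/659341179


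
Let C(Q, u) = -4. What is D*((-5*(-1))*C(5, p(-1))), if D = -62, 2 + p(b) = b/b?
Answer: 1240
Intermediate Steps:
p(b) = -1 (p(b) = -2 + b/b = -2 + 1 = -1)
D*((-5*(-1))*C(5, p(-1))) = -62*(-5*(-1))*(-4) = -310*(-4) = -62*(-20) = 1240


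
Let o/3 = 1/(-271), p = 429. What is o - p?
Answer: -116262/271 ≈ -429.01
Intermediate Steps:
o = -3/271 (o = 3/(-271) = 3*(-1/271) = -3/271 ≈ -0.011070)
o - p = -3/271 - 1*429 = -3/271 - 429 = -116262/271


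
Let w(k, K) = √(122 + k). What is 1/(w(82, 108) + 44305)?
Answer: 44305/1962932821 - 2*√51/1962932821 ≈ 2.2564e-5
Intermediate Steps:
1/(w(82, 108) + 44305) = 1/(√(122 + 82) + 44305) = 1/(√204 + 44305) = 1/(2*√51 + 44305) = 1/(44305 + 2*√51)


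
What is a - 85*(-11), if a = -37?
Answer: 898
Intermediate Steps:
a - 85*(-11) = -37 - 85*(-11) = -37 + 935 = 898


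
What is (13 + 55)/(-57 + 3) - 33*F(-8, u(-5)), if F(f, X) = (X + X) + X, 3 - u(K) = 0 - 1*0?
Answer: -8053/27 ≈ -298.26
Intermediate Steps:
u(K) = 3 (u(K) = 3 - (0 - 1*0) = 3 - (0 + 0) = 3 - 1*0 = 3 + 0 = 3)
F(f, X) = 3*X (F(f, X) = 2*X + X = 3*X)
(13 + 55)/(-57 + 3) - 33*F(-8, u(-5)) = (13 + 55)/(-57 + 3) - 99*3 = 68/(-54) - 33*9 = 68*(-1/54) - 297 = -34/27 - 297 = -8053/27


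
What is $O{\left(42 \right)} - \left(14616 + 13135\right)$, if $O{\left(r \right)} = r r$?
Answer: $-25987$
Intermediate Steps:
$O{\left(r \right)} = r^{2}$
$O{\left(42 \right)} - \left(14616 + 13135\right) = 42^{2} - \left(14616 + 13135\right) = 1764 - 27751 = -25987$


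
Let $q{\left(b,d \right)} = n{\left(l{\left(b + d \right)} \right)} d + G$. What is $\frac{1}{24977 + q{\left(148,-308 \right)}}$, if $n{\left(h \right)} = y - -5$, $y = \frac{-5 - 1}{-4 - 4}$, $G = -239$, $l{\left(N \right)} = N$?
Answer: $\frac{1}{22967} \approx 4.3541 \cdot 10^{-5}$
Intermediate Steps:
$y = \frac{3}{4}$ ($y = - \frac{6}{-8} = \left(-6\right) \left(- \frac{1}{8}\right) = \frac{3}{4} \approx 0.75$)
$n{\left(h \right)} = \frac{23}{4}$ ($n{\left(h \right)} = \frac{3}{4} - -5 = \frac{3}{4} + 5 = \frac{23}{4}$)
$q{\left(b,d \right)} = -239 + \frac{23 d}{4}$ ($q{\left(b,d \right)} = \frac{23 d}{4} - 239 = -239 + \frac{23 d}{4}$)
$\frac{1}{24977 + q{\left(148,-308 \right)}} = \frac{1}{24977 + \left(-239 + \frac{23}{4} \left(-308\right)\right)} = \frac{1}{24977 - 2010} = \frac{1}{22967}$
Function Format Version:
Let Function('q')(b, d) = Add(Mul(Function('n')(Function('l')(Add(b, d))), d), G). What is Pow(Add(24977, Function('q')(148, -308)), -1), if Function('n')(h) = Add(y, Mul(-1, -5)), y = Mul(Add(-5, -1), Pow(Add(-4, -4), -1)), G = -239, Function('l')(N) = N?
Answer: Rational(1, 22967) ≈ 4.3541e-5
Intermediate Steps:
y = Rational(3, 4) (y = Mul(-6, Pow(-8, -1)) = Mul(-6, Rational(-1, 8)) = Rational(3, 4) ≈ 0.75000)
Function('n')(h) = Rational(23, 4) (Function('n')(h) = Add(Rational(3, 4), Mul(-1, -5)) = Add(Rational(3, 4), 5) = Rational(23, 4))
Function('q')(b, d) = Add(-239, Mul(Rational(23, 4), d)) (Function('q')(b, d) = Add(Mul(Rational(23, 4), d), -239) = Add(-239, Mul(Rational(23, 4), d)))
Pow(Add(24977, Function('q')(148, -308)), -1) = Pow(Add(24977, Add(-239, Mul(Rational(23, 4), -308))), -1) = Pow(Add(24977, Add(-239, -1771)), -1) = Pow(Add(24977, -2010), -1) = Pow(22967, -1) = Rational(1, 22967)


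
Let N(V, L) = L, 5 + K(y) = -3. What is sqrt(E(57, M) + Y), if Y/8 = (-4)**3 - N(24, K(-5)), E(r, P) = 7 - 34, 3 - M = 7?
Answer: 5*I*sqrt(19) ≈ 21.794*I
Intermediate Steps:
K(y) = -8 (K(y) = -5 - 3 = -8)
M = -4 (M = 3 - 1*7 = 3 - 7 = -4)
E(r, P) = -27
Y = -448 (Y = 8*((-4)**3 - 1*(-8)) = 8*(-64 + 8) = 8*(-56) = -448)
sqrt(E(57, M) + Y) = sqrt(-27 - 448) = sqrt(-475) = 5*I*sqrt(19)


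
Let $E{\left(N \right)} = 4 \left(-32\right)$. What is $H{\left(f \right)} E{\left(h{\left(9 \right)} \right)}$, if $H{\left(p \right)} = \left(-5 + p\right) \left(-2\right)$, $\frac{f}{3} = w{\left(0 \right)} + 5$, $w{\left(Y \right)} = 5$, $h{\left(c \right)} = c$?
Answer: $6400$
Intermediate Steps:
$E{\left(N \right)} = -128$
$f = 30$ ($f = 3 \left(5 + 5\right) = 3 \cdot 10 = 30$)
$H{\left(p \right)} = 10 - 2 p$
$H{\left(f \right)} E{\left(h{\left(9 \right)} \right)} = \left(10 - 60\right) \left(-128\right) = \left(-50\right) \left(-128\right) = 6400$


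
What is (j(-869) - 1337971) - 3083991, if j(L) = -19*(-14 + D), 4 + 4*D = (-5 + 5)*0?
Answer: -4421677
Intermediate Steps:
D = -1 (D = -1 + ((-5 + 5)*0)/4 = -1 + (0*0)/4 = -1 + (¼)*0 = -1 + 0 = -1)
j(L) = 285 (j(L) = -19*(-14 - 1) = -19*(-15) = 285)
(j(-869) - 1337971) - 3083991 = (285 - 1337971) - 3083991 = -1337686 - 3083991 = -4421677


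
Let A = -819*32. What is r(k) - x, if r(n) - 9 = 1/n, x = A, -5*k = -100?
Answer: 524341/20 ≈ 26217.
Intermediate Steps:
k = 20 (k = -1/5*(-100) = 20)
A = -26208
x = -26208
r(n) = 9 + 1/n
r(k) - x = (9 + 1/20) - 1*(-26208) = (9 + 1/20) + 26208 = 181/20 + 26208 = 524341/20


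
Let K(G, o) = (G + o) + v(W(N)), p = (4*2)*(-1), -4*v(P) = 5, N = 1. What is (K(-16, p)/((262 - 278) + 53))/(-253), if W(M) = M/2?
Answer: 101/37444 ≈ 0.0026974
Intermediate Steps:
W(M) = M/2 (W(M) = M*(1/2) = M/2)
v(P) = -5/4 (v(P) = -1/4*5 = -5/4)
p = -8 (p = 8*(-1) = -8)
K(G, o) = -5/4 + G + o (K(G, o) = (G + o) - 5/4 = -5/4 + G + o)
(K(-16, p)/((262 - 278) + 53))/(-253) = ((-5/4 - 16 - 8)/((262 - 278) + 53))/(-253) = -101/(4*(-16 + 53))*(-1/253) = -101/4/37*(-1/253) = -101/4*1/37*(-1/253) = -101/148*(-1/253) = 101/37444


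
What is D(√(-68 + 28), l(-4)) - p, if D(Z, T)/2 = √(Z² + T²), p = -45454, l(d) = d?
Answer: 45454 + 4*I*√6 ≈ 45454.0 + 9.798*I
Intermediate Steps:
D(Z, T) = 2*√(T² + Z²) (D(Z, T) = 2*√(Z² + T²) = 2*√(T² + Z²))
D(√(-68 + 28), l(-4)) - p = 2*√((-4)² + (√(-68 + 28))²) - 1*(-45454) = 2*√(16 + (√(-40))²) + 45454 = 2*√(16 + (2*I*√10)²) + 45454 = 2*√(16 - 40) + 45454 = 2*√(-24) + 45454 = 2*(2*I*√6) + 45454 = 4*I*√6 + 45454 = 45454 + 4*I*√6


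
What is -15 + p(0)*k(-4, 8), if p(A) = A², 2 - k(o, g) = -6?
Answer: -15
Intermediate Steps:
k(o, g) = 8 (k(o, g) = 2 - 1*(-6) = 2 + 6 = 8)
-15 + p(0)*k(-4, 8) = -15 + 0²*8 = -15 + 0*8 = -15 + 0 = -15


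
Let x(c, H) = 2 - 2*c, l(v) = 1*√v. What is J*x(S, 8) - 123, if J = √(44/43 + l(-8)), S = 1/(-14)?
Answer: -123 + 15*√(1892 + 3698*I*√2)/301 ≈ -119.96 + 2.1346*I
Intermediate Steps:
S = -1/14 ≈ -0.071429
l(v) = √v
J = √(44/43 + 2*I*√2) (J = √(44/43 + √(-8)) = √(44*(1/43) + 2*I*√2) = √(44/43 + 2*I*√2) ≈ 1.4197 + 0.99614*I)
J*x(S, 8) - 123 = (√(1892 + 3698*I*√2)/43)*(2 - 2*(-1/14)) - 123 = (√(1892 + 3698*I*√2)/43)*(2 + ⅐) - 123 = (√(1892 + 3698*I*√2)/43)*(15/7) - 123 = 15*√(1892 + 3698*I*√2)/301 - 123 = -123 + 15*√(1892 + 3698*I*√2)/301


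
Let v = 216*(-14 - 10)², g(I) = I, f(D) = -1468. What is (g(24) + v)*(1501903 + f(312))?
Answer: 186714131400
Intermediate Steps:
v = 124416 (v = 216*(-24)² = 216*576 = 124416)
(g(24) + v)*(1501903 + f(312)) = (24 + 124416)*(1501903 - 1468) = 124440*1500435 = 186714131400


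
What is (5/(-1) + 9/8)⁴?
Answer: 923521/4096 ≈ 225.47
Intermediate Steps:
(5/(-1) + 9/8)⁴ = (5*(-1) + 9*(⅛))⁴ = (-5 + 9/8)⁴ = (-31/8)⁴ = 923521/4096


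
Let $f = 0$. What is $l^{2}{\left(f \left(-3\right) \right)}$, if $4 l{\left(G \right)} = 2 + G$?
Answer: $\frac{1}{4} \approx 0.25$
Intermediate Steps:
$l{\left(G \right)} = \frac{1}{2} + \frac{G}{4}$ ($l{\left(G \right)} = \frac{2 + G}{4} = \frac{1}{2} + \frac{G}{4}$)
$l^{2}{\left(f \left(-3\right) \right)} = \left(\frac{1}{2} + \frac{0 \left(-3\right)}{4}\right)^{2} = \left(\frac{1}{2} + \frac{1}{4} \cdot 0\right)^{2} = \left(\frac{1}{2} + 0\right)^{2} = \left(\frac{1}{2}\right)^{2} = \frac{1}{4}$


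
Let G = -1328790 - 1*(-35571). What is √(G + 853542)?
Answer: 21*I*√997 ≈ 663.08*I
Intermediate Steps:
G = -1293219 (G = -1328790 + 35571 = -1293219)
√(G + 853542) = √(-1293219 + 853542) = √(-439677) = 21*I*√997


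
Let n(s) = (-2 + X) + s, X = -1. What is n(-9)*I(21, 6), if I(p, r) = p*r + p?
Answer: -1764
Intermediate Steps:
n(s) = -3 + s (n(s) = (-2 - 1) + s = -3 + s)
I(p, r) = p + p*r
n(-9)*I(21, 6) = (-3 - 9)*(21*(1 + 6)) = -252*7 = -12*147 = -1764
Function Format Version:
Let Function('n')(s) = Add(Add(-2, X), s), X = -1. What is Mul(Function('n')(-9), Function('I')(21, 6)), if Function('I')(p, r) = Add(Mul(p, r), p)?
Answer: -1764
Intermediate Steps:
Function('n')(s) = Add(-3, s) (Function('n')(s) = Add(Add(-2, -1), s) = Add(-3, s))
Function('I')(p, r) = Add(p, Mul(p, r))
Mul(Function('n')(-9), Function('I')(21, 6)) = Mul(Add(-3, -9), Mul(21, Add(1, 6))) = Mul(-12, Mul(21, 7)) = Mul(-12, 147) = -1764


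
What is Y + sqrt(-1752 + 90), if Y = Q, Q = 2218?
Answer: 2218 + I*sqrt(1662) ≈ 2218.0 + 40.768*I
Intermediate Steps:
Y = 2218
Y + sqrt(-1752 + 90) = 2218 + sqrt(-1752 + 90) = 2218 + sqrt(-1662) = 2218 + I*sqrt(1662)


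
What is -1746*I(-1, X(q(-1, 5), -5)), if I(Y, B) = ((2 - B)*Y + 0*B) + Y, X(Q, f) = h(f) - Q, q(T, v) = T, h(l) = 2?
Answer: 0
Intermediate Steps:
X(Q, f) = 2 - Q
I(Y, B) = Y + Y*(2 - B) (I(Y, B) = (Y*(2 - B) + 0) + Y = Y*(2 - B) + Y = Y + Y*(2 - B))
-1746*I(-1, X(q(-1, 5), -5)) = -(-1746)*(3 - (2 - 1*(-1))) = -(-1746)*(3 - (2 + 1)) = -(-1746)*(3 - 1*3) = -(-1746)*(3 - 3) = -(-1746)*0 = -1746*0 = 0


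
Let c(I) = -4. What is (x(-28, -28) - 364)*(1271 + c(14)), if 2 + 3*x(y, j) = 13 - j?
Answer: -444717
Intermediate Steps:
x(y, j) = 11/3 - j/3 (x(y, j) = -⅔ + (13 - j)/3 = -⅔ + (13/3 - j/3) = 11/3 - j/3)
(x(-28, -28) - 364)*(1271 + c(14)) = ((11/3 - ⅓*(-28)) - 364)*(1271 - 4) = ((11/3 + 28/3) - 364)*1267 = (13 - 364)*1267 = -351*1267 = -444717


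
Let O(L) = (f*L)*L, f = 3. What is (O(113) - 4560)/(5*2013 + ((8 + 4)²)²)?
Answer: 11249/10267 ≈ 1.0956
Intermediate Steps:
O(L) = 3*L² (O(L) = (3*L)*L = 3*L²)
(O(113) - 4560)/(5*2013 + ((8 + 4)²)²) = (3*113² - 4560)/(5*2013 + ((8 + 4)²)²) = (3*12769 - 4560)/(10065 + (12²)²) = (38307 - 4560)/(10065 + 144²) = 33747/(10065 + 20736) = 33747/30801 = 33747*(1/30801) = 11249/10267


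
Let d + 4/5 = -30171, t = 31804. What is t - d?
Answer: 309879/5 ≈ 61976.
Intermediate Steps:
d = -150859/5 (d = -⅘ - 30171 = -150859/5 ≈ -30172.)
t - d = 31804 - 1*(-150859/5) = 31804 + 150859/5 = 309879/5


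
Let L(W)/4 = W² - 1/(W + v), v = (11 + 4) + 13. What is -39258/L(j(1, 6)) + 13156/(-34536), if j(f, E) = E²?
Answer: -5696056679/716129862 ≈ -7.9539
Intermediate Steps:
v = 28 (v = 15 + 13 = 28)
L(W) = -4/(28 + W) + 4*W² (L(W) = 4*(W² - 1/(W + 28)) = 4*(W² - 1/(28 + W)) = -4/(28 + W) + 4*W²)
-39258/L(j(1, 6)) + 13156/(-34536) = -39258*(28 + 6²)/(4*(-1 + (6²)³ + 28*(6²)²)) + 13156/(-34536) = -39258*(28 + 36)/(4*(-1 + 36³ + 28*36²)) + 13156*(-1/34536) = -39258*16/(-1 + 46656 + 28*1296) - 3289/8634 = -39258*16/(-1 + 46656 + 36288) - 3289/8634 = -39258/(4*(1/64)*82943) - 3289/8634 = -39258/82943/16 - 3289/8634 = -39258*16/82943 - 3289/8634 = -628128/82943 - 3289/8634 = -5696056679/716129862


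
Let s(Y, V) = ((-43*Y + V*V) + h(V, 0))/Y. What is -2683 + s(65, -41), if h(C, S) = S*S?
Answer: -175509/65 ≈ -2700.1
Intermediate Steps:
h(C, S) = S**2
s(Y, V) = (V**2 - 43*Y)/Y (s(Y, V) = ((-43*Y + V*V) + 0**2)/Y = ((-43*Y + V**2) + 0)/Y = ((V**2 - 43*Y) + 0)/Y = (V**2 - 43*Y)/Y)
-2683 + s(65, -41) = -2683 + (-43 + (-41)**2/65) = -2683 + (-43 + 1681*(1/65)) = -2683 + (-43 + 1681/65) = -2683 - 1114/65 = -175509/65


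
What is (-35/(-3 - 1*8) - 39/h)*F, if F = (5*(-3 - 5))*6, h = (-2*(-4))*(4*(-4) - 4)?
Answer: -18087/22 ≈ -822.14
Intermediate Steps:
h = -160 (h = 8*(-16 - 4) = 8*(-20) = -160)
F = -240 (F = (5*(-8))*6 = -40*6 = -240)
(-35/(-3 - 1*8) - 39/h)*F = (-35/(-3 - 1*8) - 39/(-160))*(-240) = (-35/(-3 - 8) - 39*(-1/160))*(-240) = (-35/(-11) + 39/160)*(-240) = (-35*(-1/11) + 39/160)*(-240) = (35/11 + 39/160)*(-240) = (6029/1760)*(-240) = -18087/22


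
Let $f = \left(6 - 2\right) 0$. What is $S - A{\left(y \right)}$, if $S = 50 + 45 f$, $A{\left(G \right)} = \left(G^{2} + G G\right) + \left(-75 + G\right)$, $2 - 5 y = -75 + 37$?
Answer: $-11$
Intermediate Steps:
$y = 8$ ($y = \frac{2}{5} - \frac{-75 + 37}{5} = \frac{2}{5} - - \frac{38}{5} = \frac{2}{5} + \frac{38}{5} = 8$)
$A{\left(G \right)} = -75 + G + 2 G^{2}$ ($A{\left(G \right)} = \left(G^{2} + G^{2}\right) + \left(-75 + G\right) = 2 G^{2} + \left(-75 + G\right) = -75 + G + 2 G^{2}$)
$f = 0$ ($f = 4 \cdot 0 = 0$)
$S = 50$ ($S = 50 + 45 \cdot 0 = 50 + 0 = 50$)
$S - A{\left(y \right)} = 50 - \left(-75 + 8 + 2 \cdot 8^{2}\right) = 50 - \left(-75 + 8 + 2 \cdot 64\right) = 50 - \left(-75 + 8 + 128\right) = 50 - 61 = -11$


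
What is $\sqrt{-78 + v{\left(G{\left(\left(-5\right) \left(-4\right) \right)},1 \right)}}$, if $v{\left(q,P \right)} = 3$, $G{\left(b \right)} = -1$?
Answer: $5 i \sqrt{3} \approx 8.6602 i$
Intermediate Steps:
$\sqrt{-78 + v{\left(G{\left(\left(-5\right) \left(-4\right) \right)},1 \right)}} = \sqrt{-78 + 3} = \sqrt{-75} = 5 i \sqrt{3}$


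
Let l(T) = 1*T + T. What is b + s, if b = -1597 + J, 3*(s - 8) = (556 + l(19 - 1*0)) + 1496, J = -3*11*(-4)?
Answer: -2281/3 ≈ -760.33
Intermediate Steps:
l(T) = 2*T (l(T) = T + T = 2*T)
J = 132 (J = -33*(-4) = 132)
s = 2114/3 (s = 8 + ((556 + 2*(19 - 1*0)) + 1496)/3 = 8 + ((556 + 2*(19 + 0)) + 1496)/3 = 8 + ((556 + 2*19) + 1496)/3 = 8 + ((556 + 38) + 1496)/3 = 8 + (594 + 1496)/3 = 8 + (⅓)*2090 = 8 + 2090/3 = 2114/3 ≈ 704.67)
b = -1465 (b = -1597 + 132 = -1465)
b + s = -1465 + 2114/3 = -2281/3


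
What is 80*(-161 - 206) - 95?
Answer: -29455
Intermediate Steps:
80*(-161 - 206) - 95 = 80*(-367) - 95 = -29360 - 95 = -29455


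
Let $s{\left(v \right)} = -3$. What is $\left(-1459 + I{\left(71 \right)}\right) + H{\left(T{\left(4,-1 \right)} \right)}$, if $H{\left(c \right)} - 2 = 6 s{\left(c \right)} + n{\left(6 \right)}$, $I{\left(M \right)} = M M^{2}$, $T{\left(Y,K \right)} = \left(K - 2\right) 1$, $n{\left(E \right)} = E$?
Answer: $356442$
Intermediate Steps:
$T{\left(Y,K \right)} = -2 + K$ ($T{\left(Y,K \right)} = \left(-2 + K\right) 1 = -2 + K$)
$I{\left(M \right)} = M^{3}$
$H{\left(c \right)} = -10$ ($H{\left(c \right)} = 2 + \left(6 \left(-3\right) + 6\right) = 2 + \left(-18 + 6\right) = 2 - 12 = -10$)
$\left(-1459 + I{\left(71 \right)}\right) + H{\left(T{\left(4,-1 \right)} \right)} = \left(-1459 + 71^{3}\right) - 10 = \left(-1459 + 357911\right) - 10 = 356452 - 10 = 356442$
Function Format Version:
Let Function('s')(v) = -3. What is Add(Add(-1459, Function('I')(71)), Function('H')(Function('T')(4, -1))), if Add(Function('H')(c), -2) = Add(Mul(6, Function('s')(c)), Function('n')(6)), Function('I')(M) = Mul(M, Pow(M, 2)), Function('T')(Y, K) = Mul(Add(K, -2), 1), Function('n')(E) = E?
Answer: 356442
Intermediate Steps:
Function('T')(Y, K) = Add(-2, K) (Function('T')(Y, K) = Mul(Add(-2, K), 1) = Add(-2, K))
Function('I')(M) = Pow(M, 3)
Function('H')(c) = -10 (Function('H')(c) = Add(2, Add(Mul(6, -3), 6)) = Add(2, Add(-18, 6)) = Add(2, -12) = -10)
Add(Add(-1459, Function('I')(71)), Function('H')(Function('T')(4, -1))) = Add(Add(-1459, Pow(71, 3)), -10) = Add(Add(-1459, 357911), -10) = Add(356452, -10) = 356442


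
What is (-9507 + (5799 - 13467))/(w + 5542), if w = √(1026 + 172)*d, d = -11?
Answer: -15863975/5094801 - 62975*√1198/10189602 ≈ -3.3277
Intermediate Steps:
w = -11*√1198 (w = √(1026 + 172)*(-11) = √1198*(-11) = -11*√1198 ≈ -380.73)
(-9507 + (5799 - 13467))/(w + 5542) = (-9507 + (5799 - 13467))/(-11*√1198 + 5542) = (-9507 - 7668)/(5542 - 11*√1198) = -17175/(5542 - 11*√1198)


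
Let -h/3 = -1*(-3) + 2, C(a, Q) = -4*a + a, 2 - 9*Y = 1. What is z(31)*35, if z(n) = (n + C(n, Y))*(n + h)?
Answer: -34720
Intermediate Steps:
Y = ⅑ (Y = 2/9 - ⅑*1 = 2/9 - ⅑ = ⅑ ≈ 0.11111)
C(a, Q) = -3*a
h = -15 (h = -3*(-1*(-3) + 2) = -3*(3 + 2) = -3*5 = -15)
z(n) = -2*n*(-15 + n) (z(n) = (n - 3*n)*(n - 15) = (-2*n)*(-15 + n) = -2*n*(-15 + n))
z(31)*35 = (2*31*(15 - 1*31))*35 = (2*31*(15 - 31))*35 = (2*31*(-16))*35 = -992*35 = -34720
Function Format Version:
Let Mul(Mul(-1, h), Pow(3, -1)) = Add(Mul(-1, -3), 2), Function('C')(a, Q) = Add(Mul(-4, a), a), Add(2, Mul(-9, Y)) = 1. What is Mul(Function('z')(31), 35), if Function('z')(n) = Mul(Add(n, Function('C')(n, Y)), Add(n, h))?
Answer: -34720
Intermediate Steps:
Y = Rational(1, 9) (Y = Add(Rational(2, 9), Mul(Rational(-1, 9), 1)) = Add(Rational(2, 9), Rational(-1, 9)) = Rational(1, 9) ≈ 0.11111)
Function('C')(a, Q) = Mul(-3, a)
h = -15 (h = Mul(-3, Add(Mul(-1, -3), 2)) = Mul(-3, Add(3, 2)) = Mul(-3, 5) = -15)
Function('z')(n) = Mul(-2, n, Add(-15, n)) (Function('z')(n) = Mul(Add(n, Mul(-3, n)), Add(n, -15)) = Mul(Mul(-2, n), Add(-15, n)) = Mul(-2, n, Add(-15, n)))
Mul(Function('z')(31), 35) = Mul(Mul(2, 31, Add(15, Mul(-1, 31))), 35) = Mul(Mul(2, 31, Add(15, -31)), 35) = Mul(Mul(2, 31, -16), 35) = Mul(-992, 35) = -34720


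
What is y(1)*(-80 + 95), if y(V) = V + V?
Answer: 30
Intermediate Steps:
y(V) = 2*V
y(1)*(-80 + 95) = (2*1)*(-80 + 95) = 2*15 = 30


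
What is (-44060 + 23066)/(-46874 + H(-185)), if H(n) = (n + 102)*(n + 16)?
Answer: 6998/10949 ≈ 0.63914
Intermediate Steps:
H(n) = (16 + n)*(102 + n) (H(n) = (102 + n)*(16 + n) = (16 + n)*(102 + n))
(-44060 + 23066)/(-46874 + H(-185)) = (-44060 + 23066)/(-46874 + (1632 + (-185)² + 118*(-185))) = -20994/(-46874 + (1632 + 34225 - 21830)) = -20994/(-46874 + 14027) = -20994/(-32847) = -20994*(-1/32847) = 6998/10949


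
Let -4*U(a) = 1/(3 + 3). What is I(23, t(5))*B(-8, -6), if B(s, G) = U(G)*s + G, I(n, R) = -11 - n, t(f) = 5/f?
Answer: 578/3 ≈ 192.67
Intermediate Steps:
U(a) = -1/24 (U(a) = -1/(4*(3 + 3)) = -¼/6 = -¼*⅙ = -1/24)
B(s, G) = G - s/24 (B(s, G) = -s/24 + G = G - s/24)
I(23, t(5))*B(-8, -6) = (-11 - 1*23)*(-6 - 1/24*(-8)) = (-11 - 23)*(-6 + ⅓) = -34*(-17/3) = 578/3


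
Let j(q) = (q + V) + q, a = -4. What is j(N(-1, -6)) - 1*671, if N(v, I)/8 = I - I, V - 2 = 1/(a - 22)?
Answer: -17395/26 ≈ -669.04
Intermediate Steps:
V = 51/26 (V = 2 + 1/(-4 - 22) = 2 + 1/(-26) = 2 - 1/26 = 51/26 ≈ 1.9615)
N(v, I) = 0 (N(v, I) = 8*(I - I) = 8*0 = 0)
j(q) = 51/26 + 2*q (j(q) = (q + 51/26) + q = (51/26 + q) + q = 51/26 + 2*q)
j(N(-1, -6)) - 1*671 = (51/26 + 2*0) - 1*671 = (51/26 + 0) - 671 = 51/26 - 671 = -17395/26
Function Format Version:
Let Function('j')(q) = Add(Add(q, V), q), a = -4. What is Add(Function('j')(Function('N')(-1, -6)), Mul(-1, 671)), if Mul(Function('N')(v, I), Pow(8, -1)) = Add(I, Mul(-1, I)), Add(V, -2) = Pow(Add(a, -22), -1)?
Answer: Rational(-17395, 26) ≈ -669.04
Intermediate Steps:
V = Rational(51, 26) (V = Add(2, Pow(Add(-4, -22), -1)) = Add(2, Pow(-26, -1)) = Add(2, Rational(-1, 26)) = Rational(51, 26) ≈ 1.9615)
Function('N')(v, I) = 0 (Function('N')(v, I) = Mul(8, Add(I, Mul(-1, I))) = Mul(8, 0) = 0)
Function('j')(q) = Add(Rational(51, 26), Mul(2, q)) (Function('j')(q) = Add(Add(q, Rational(51, 26)), q) = Add(Add(Rational(51, 26), q), q) = Add(Rational(51, 26), Mul(2, q)))
Add(Function('j')(Function('N')(-1, -6)), Mul(-1, 671)) = Add(Add(Rational(51, 26), Mul(2, 0)), Mul(-1, 671)) = Add(Add(Rational(51, 26), 0), -671) = Add(Rational(51, 26), -671) = Rational(-17395, 26)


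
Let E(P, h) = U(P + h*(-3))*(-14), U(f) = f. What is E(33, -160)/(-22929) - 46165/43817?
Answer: -247941197/334893331 ≈ -0.74036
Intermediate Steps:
E(P, h) = -14*P + 42*h (E(P, h) = (P + h*(-3))*(-14) = (P - 3*h)*(-14) = -14*P + 42*h)
E(33, -160)/(-22929) - 46165/43817 = (-14*33 + 42*(-160))/(-22929) - 46165/43817 = (-462 - 6720)*(-1/22929) - 46165*1/43817 = -7182*(-1/22929) - 46165/43817 = 2394/7643 - 46165/43817 = -247941197/334893331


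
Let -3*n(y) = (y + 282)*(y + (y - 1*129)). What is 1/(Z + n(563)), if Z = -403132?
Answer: -3/2051861 ≈ -1.4621e-6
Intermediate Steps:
n(y) = -(-129 + 2*y)*(282 + y)/3 (n(y) = -(y + 282)*(y + (y - 1*129))/3 = -(282 + y)*(y + (y - 129))/3 = -(282 + y)*(y + (-129 + y))/3 = -(282 + y)*(-129 + 2*y)/3 = -(-129 + 2*y)*(282 + y)/3)
1/(Z + n(563)) = 1/(-403132 + (12126 - 145*563 - ⅔*563²)) = 1/(-403132 + (12126 - 81635 - ⅔*316969)) = 1/(-403132 + (12126 - 81635 - 633938/3)) = 1/(-403132 - 842465/3) = 1/(-2051861/3) = -3/2051861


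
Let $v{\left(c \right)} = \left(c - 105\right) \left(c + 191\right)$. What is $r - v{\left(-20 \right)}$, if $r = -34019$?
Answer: $-12644$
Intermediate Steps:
$v{\left(c \right)} = \left(-105 + c\right) \left(191 + c\right)$
$r - v{\left(-20 \right)} = -34019 - \left(-20055 + \left(-20\right)^{2} + 86 \left(-20\right)\right) = -34019 - \left(-20055 + 400 - 1720\right) = -34019 - -21375 = -34019 + 21375 = -12644$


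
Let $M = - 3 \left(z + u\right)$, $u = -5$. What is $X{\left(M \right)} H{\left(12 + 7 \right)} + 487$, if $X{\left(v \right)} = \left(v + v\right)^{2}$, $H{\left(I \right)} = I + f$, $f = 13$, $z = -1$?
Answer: $41959$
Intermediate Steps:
$H{\left(I \right)} = 13 + I$ ($H{\left(I \right)} = I + 13 = 13 + I$)
$M = 18$ ($M = - 3 \left(-1 - 5\right) = \left(-3\right) \left(-6\right) = 18$)
$X{\left(v \right)} = 4 v^{2}$ ($X{\left(v \right)} = \left(2 v\right)^{2} = 4 v^{2}$)
$X{\left(M \right)} H{\left(12 + 7 \right)} + 487 = 4 \cdot 18^{2} \left(13 + \left(12 + 7\right)\right) + 487 = 4 \cdot 324 \left(13 + 19\right) + 487 = 1296 \cdot 32 + 487 = 41472 + 487 = 41959$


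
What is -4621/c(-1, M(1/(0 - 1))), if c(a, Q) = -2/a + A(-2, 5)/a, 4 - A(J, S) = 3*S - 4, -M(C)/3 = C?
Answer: -4621/9 ≈ -513.44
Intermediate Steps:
M(C) = -3*C
A(J, S) = 8 - 3*S (A(J, S) = 4 - (3*S - 4) = 4 - (-4 + 3*S) = 4 + (4 - 3*S) = 8 - 3*S)
c(a, Q) = -9/a (c(a, Q) = -2/a + (8 - 3*5)/a = -2/a + (8 - 15)/a = -2/a - 7/a = -9/a)
-4621/c(-1, M(1/(0 - 1))) = -4621/(-9/(-1)) = -4621/(-9*(-1)) = -4621/9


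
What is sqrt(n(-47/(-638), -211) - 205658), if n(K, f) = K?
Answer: 17*I*sqrt(289660294)/638 ≈ 453.5*I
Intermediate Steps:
sqrt(n(-47/(-638), -211) - 205658) = sqrt(-47/(-638) - 205658) = sqrt(-47*(-1/638) - 205658) = sqrt(47/638 - 205658) = sqrt(-131209757/638) = 17*I*sqrt(289660294)/638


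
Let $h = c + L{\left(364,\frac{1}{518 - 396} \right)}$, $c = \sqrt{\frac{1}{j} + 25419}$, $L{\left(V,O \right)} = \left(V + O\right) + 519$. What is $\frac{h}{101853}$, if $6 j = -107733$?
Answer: $\frac{35909}{4142022} + \frac{\sqrt{32780340320077}}{3657643083} \approx 0.010235$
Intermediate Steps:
$j = - \frac{35911}{2}$ ($j = \frac{1}{6} \left(-107733\right) = - \frac{35911}{2} \approx -17956.0$)
$L{\left(V,O \right)} = 519 + O + V$ ($L{\left(V,O \right)} = \left(O + V\right) + 519 = 519 + O + V$)
$c = \frac{\sqrt{32780340320077}}{35911}$ ($c = \sqrt{\frac{1}{- \frac{35911}{2}} + 25419} = \sqrt{- \frac{2}{35911} + 25419} = \sqrt{\frac{912821707}{35911}} = \frac{\sqrt{32780340320077}}{35911} \approx 159.43$)
$h = \frac{107727}{122} + \frac{\sqrt{32780340320077}}{35911}$ ($h = \frac{\sqrt{32780340320077}}{35911} + \left(519 + \frac{1}{518 - 396} + 364\right) = \frac{\sqrt{32780340320077}}{35911} + \left(519 + \frac{1}{122} + 364\right) = \frac{\sqrt{32780340320077}}{35911} + \frac{107727}{122} = \frac{107727}{122} + \frac{\sqrt{32780340320077}}{35911} \approx 1042.4$)
$\frac{h}{101853} = \frac{\frac{107727}{122} + \frac{\sqrt{32780340320077}}{35911}}{101853} = \left(\frac{107727}{122} + \frac{\sqrt{32780340320077}}{35911}\right) \frac{1}{101853} = \frac{35909}{4142022} + \frac{\sqrt{32780340320077}}{3657643083}$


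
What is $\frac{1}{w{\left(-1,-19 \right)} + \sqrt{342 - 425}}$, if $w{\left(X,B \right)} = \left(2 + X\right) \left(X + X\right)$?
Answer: $- \frac{2}{87} - \frac{i \sqrt{83}}{87} \approx -0.022988 - 0.10472 i$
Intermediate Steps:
$w{\left(X,B \right)} = 2 X \left(2 + X\right)$ ($w{\left(X,B \right)} = \left(2 + X\right) 2 X = 2 X \left(2 + X\right)$)
$\frac{1}{w{\left(-1,-19 \right)} + \sqrt{342 - 425}} = \frac{1}{2 \left(-1\right) \left(2 - 1\right) + \sqrt{342 - 425}} = \frac{1}{2 \left(-1\right) 1 + \sqrt{-83}} = \frac{1}{-2 + i \sqrt{83}}$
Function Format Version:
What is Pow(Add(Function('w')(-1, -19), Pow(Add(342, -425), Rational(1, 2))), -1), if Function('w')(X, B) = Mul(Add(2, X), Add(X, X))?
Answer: Add(Rational(-2, 87), Mul(Rational(-1, 87), I, Pow(83, Rational(1, 2)))) ≈ Add(-0.022988, Mul(-0.10472, I))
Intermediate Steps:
Function('w')(X, B) = Mul(2, X, Add(2, X)) (Function('w')(X, B) = Mul(Add(2, X), Mul(2, X)) = Mul(2, X, Add(2, X)))
Pow(Add(Function('w')(-1, -19), Pow(Add(342, -425), Rational(1, 2))), -1) = Pow(Add(Mul(2, -1, Add(2, -1)), Pow(Add(342, -425), Rational(1, 2))), -1) = Pow(Add(Mul(2, -1, 1), Pow(-83, Rational(1, 2))), -1) = Pow(Add(-2, Mul(I, Pow(83, Rational(1, 2)))), -1)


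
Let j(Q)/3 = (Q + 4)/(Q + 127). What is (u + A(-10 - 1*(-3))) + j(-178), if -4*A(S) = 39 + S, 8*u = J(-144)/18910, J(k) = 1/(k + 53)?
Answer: 523126223/234030160 ≈ 2.2353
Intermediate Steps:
J(k) = 1/(53 + k)
u = -1/13766480 (u = (1/((53 - 144)*18910))/8 = ((1/18910)/(-91))/8 = (-1/91*1/18910)/8 = (1/8)*(-1/1720810) = -1/13766480 ≈ -7.2640e-8)
j(Q) = 3*(4 + Q)/(127 + Q) (j(Q) = 3*((Q + 4)/(Q + 127)) = 3*((4 + Q)/(127 + Q)) = 3*(4 + Q)/(127 + Q))
A(S) = -39/4 - S/4 (A(S) = -(39 + S)/4 = -39/4 - S/4)
(u + A(-10 - 1*(-3))) + j(-178) = (-1/13766480 + (-39/4 - (-10 - 1*(-3))/4)) + 3*(4 - 178)/(127 - 178) = (-1/13766480 + (-39/4 - (-10 + 3)/4)) + 3*(-174)/(-51) = (-1/13766480 + (-39/4 - 1/4*(-7))) + 3*(-1/51)*(-174) = (-1/13766480 + (-39/4 + 7/4)) + 174/17 = (-1/13766480 - 8) + 174/17 = -110131841/13766480 + 174/17 = 523126223/234030160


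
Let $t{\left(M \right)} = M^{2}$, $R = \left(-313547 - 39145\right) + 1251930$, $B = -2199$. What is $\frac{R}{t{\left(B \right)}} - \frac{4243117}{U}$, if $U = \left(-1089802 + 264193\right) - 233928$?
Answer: $\frac{2385644082347}{569277575193} \approx 4.1907$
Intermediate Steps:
$R = 899238$ ($R = -352692 + 1251930 = 899238$)
$U = -1059537$ ($U = -825609 + \left(-680413 + 446485\right) = -825609 - 233928 = -1059537$)
$\frac{R}{t{\left(B \right)}} - \frac{4243117}{U} = \frac{899238}{\left(-2199\right)^{2}} - \frac{4243117}{-1059537} = \frac{899238}{4835601} - - \frac{4243117}{1059537} = 899238 \cdot \frac{1}{4835601} + \frac{4243117}{1059537} = \frac{299746}{1611867} + \frac{4243117}{1059537} = \frac{2385644082347}{569277575193}$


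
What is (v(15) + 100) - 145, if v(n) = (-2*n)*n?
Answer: -495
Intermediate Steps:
v(n) = -2*n²
(v(15) + 100) - 145 = (-2*15² + 100) - 145 = (-2*225 + 100) - 145 = (-450 + 100) - 145 = -350 - 145 = -495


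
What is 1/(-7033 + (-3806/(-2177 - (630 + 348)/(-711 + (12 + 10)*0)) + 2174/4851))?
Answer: -2501287173/17586056014585 ≈ -0.00014223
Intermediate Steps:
1/(-7033 + (-3806/(-2177 - (630 + 348)/(-711 + (12 + 10)*0)) + 2174/4851)) = 1/(-7033 + (-3806/(-2177 - 978/(-711 + 22*0)) + 2174*(1/4851))) = 1/(-7033 + (-3806/(-2177 - 978/(-711 + 0)) + 2174/4851)) = 1/(-7033 + (-3806/(-2177 - 978/(-711)) + 2174/4851)) = 1/(-7033 + (-3806/(-2177 - 978*(-1)/711) + 2174/4851)) = 1/(-7033 + (-3806/(-2177 - 1*(-326/237)) + 2174/4851)) = 1/(-7033 + (-3806/(-2177 + 326/237) + 2174/4851)) = 1/(-7033 + (-3806/(-515623/237) + 2174/4851)) = 1/(-7033 + (-3806*(-237/515623) + 2174/4851)) = 1/(-7033 + (902022/515623 + 2174/4851)) = 1/(-7033 + 5496673124/2501287173) = 1/(-17586056014585/2501287173) = -2501287173/17586056014585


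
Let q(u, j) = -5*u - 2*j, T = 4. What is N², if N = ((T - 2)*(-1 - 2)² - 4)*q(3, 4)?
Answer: 103684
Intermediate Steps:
N = -322 (N = ((4 - 2)*(-1 - 2)² - 4)*(-5*3 - 2*4) = (2*(-3)² - 4)*(-15 - 8) = (2*9 - 4)*(-23) = (18 - 4)*(-23) = 14*(-23) = -322)
N² = (-322)² = 103684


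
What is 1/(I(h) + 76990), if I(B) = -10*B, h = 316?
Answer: 1/73830 ≈ 1.3545e-5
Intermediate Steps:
1/(I(h) + 76990) = 1/(-10*316 + 76990) = 1/(-3160 + 76990) = 1/73830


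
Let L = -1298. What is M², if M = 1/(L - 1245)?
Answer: 1/6466849 ≈ 1.5463e-7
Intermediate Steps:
M = -1/2543 (M = 1/(-1298 - 1245) = 1/(-2543) = -1/2543 ≈ -0.00039324)
M² = (-1/2543)² = 1/6466849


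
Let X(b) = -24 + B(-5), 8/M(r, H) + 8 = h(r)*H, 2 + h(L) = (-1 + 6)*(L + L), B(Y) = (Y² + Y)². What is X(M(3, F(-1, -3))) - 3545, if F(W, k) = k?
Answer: -3169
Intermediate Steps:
B(Y) = (Y + Y²)²
h(L) = -2 + 10*L (h(L) = -2 + (-1 + 6)*(L + L) = -2 + 5*(2*L) = -2 + 10*L)
M(r, H) = 8/(-8 + H*(-2 + 10*r)) (M(r, H) = 8/(-8 + (-2 + 10*r)*H) = 8/(-8 + H*(-2 + 10*r)))
X(b) = 376 (X(b) = -24 + (-5)²*(1 - 5)² = -24 + 25*(-4)² = -24 + 25*16 = -24 + 400 = 376)
X(M(3, F(-1, -3))) - 3545 = 376 - 3545 = -3169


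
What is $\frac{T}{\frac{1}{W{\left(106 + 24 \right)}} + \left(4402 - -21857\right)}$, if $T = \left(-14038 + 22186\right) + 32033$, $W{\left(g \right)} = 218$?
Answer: $\frac{8759458}{5724463} \approx 1.5302$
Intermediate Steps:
$T = 40181$ ($T = 8148 + 32033 = 40181$)
$\frac{T}{\frac{1}{W{\left(106 + 24 \right)}} + \left(4402 - -21857\right)} = \frac{40181}{\frac{1}{218} + \left(4402 - -21857\right)} = \frac{40181}{\frac{1}{218} + \left(4402 + 21857\right)} = \frac{40181}{\frac{1}{218} + 26259} = \frac{40181}{\frac{5724463}{218}} = 40181 \cdot \frac{218}{5724463} = \frac{8759458}{5724463}$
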